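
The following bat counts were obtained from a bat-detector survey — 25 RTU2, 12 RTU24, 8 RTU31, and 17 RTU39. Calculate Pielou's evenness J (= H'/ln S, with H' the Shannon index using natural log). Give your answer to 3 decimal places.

Total N = 25+12+8+17 = 62, so the proportions are 0.40323, 0.19355, 0.12903, 0.27419 (working shown to 5 dp, full precision carried).
H' = −Σ pᵢ ln pᵢ = −((-0.36623) + (-0.31785) + (-0.26422) + (-0.35478)) = 1.30309.
With S = 4 species, ln S = 1.38629, so J = 1.30309/1.38629 = 0.93998, i.e. 0.940 to 3 decimal places.

0.940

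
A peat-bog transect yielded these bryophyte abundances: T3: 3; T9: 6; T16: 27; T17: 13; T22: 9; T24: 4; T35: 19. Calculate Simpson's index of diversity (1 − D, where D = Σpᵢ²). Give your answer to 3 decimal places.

Total N = 3+6+27+13+9+4+19 = 81, so the proportions are 0.03704, 0.07407, 0.33333, 0.16049, 0.11111, 0.04938, 0.23457 (working shown to 5 dp, full precision carried).
D = 0.03704² + 0.07407² + 0.33333² + 0.16049² + 0.11111² + 0.04938² + 0.23457² = 0.00137 + 0.00549 + 0.11111 + 0.02576 + 0.01235 + 0.00244 + 0.05502 = 0.21353.
So 1 − D = 0.78647, i.e. 0.786 to 3 decimal places.

0.786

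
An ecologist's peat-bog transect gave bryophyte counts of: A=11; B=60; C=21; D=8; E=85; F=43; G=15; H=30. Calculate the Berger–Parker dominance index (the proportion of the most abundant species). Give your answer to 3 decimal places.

0.311

Total N = 11+60+21+8+85+43+15+30 = 273, so the proportions are 0.04029, 0.21978, 0.07692, 0.0293, 0.31136, 0.15751, 0.05495, 0.10989 (working shown to 5 dp, full precision carried).
The largest proportion is 0.31136, i.e. d = 0.311 to 3 decimal places.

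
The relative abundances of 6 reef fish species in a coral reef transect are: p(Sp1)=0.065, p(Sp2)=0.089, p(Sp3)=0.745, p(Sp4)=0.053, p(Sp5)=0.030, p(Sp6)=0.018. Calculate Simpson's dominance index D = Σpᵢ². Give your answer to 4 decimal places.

0.5712

D = 0.065² + 0.089² + 0.745² + 0.053² + 0.03² + 0.018² = 0.004225 + 0.007921 + 0.555025 + 0.002809 + 0.000900 + 0.000324 = 0.571204 (working shown to 6 dp, full precision carried).
To 4 decimal places, D = 0.5712.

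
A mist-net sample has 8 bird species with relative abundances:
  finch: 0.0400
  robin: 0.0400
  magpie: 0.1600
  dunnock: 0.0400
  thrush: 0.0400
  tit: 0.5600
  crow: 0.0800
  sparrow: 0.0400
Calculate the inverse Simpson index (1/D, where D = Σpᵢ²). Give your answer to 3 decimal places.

D = 0.04² + 0.04² + 0.16² + 0.04² + 0.04² + 0.56² + 0.08² + 0.04² = 0.001600 + 0.001600 + 0.025600 + 0.001600 + 0.001600 + 0.313600 + 0.006400 + 0.001600 = 0.353600 (working shown to 6 dp, full precision carried).
So 1/D = 2.82805, i.e. 2.828 to 3 decimal places.

2.828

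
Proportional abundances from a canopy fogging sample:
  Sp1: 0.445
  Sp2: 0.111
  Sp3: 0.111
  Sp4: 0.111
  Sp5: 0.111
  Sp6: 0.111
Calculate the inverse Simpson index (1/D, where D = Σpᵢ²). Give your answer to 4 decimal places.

D = 0.445² + 0.111² + 0.111² + 0.111² + 0.111² + 0.111² = 0.19802500 + 0.01232100 + 0.01232100 + 0.01232100 + 0.01232100 + 0.01232100 = 0.25963000 (working shown to 8 dp, full precision carried).
So 1/D = 3.851635, i.e. 3.8516 to 4 decimal places.

3.8516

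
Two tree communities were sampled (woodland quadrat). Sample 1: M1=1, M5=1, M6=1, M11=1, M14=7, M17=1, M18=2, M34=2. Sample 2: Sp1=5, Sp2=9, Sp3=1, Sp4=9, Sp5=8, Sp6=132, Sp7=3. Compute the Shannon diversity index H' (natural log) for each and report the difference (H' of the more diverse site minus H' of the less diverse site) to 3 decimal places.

0.894

Sample 1: N=16, proportions 0.0625, 0.0625, 0.0625, 0.0625, 0.4375, 0.0625, 0.125, 0.125, giving H' = 1.74797 (working shown to 5 dp, full precision carried).
Sample 2: N=167, proportions 0.02994, 0.05389, 0.00599, 0.05389, 0.0479, 0.79042, 0.01796, giving H' = 0.85417.
Difference = |1.74797 − 0.85417| = 0.89380, i.e. 0.894 to 3 decimal places.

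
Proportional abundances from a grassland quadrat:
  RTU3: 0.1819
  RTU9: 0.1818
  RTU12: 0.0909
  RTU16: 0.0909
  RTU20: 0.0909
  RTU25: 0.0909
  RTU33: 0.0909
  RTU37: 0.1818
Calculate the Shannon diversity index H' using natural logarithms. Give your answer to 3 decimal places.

Each pᵢ ln pᵢ term (working shown to 5 dp, full precision carried): 0.1819×(-1.70430)=-0.31001, 0.1818×(-1.70485)=-0.30994, 0.0909×(-2.39800)=-0.21798, 0.0909×(-2.39800)=-0.21798, 0.0909×(-2.39800)=-0.21798, 0.0909×(-2.39800)=-0.21798, 0.0909×(-2.39800)=-0.21798, 0.1818×(-1.70485)=-0.30994.
Sum = -2.01978, so H' = 2.020.

2.020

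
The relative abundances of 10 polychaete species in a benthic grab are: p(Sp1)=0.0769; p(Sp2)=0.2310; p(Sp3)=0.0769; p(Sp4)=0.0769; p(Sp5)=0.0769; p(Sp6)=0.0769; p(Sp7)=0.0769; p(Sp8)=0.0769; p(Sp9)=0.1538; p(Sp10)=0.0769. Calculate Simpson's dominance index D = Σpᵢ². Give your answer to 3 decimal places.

0.124

D = 0.0769² + 0.231² + 0.0769² + 0.0769² + 0.0769² + 0.0769² + 0.0769² + 0.0769² + 0.1538² + 0.0769² = 0.00591 + 0.05336 + 0.00591 + 0.00591 + 0.00591 + 0.00591 + 0.00591 + 0.00591 + 0.02365 + 0.00591 = 0.12432 (working shown to 5 dp, full precision carried).
To 3 decimal places, D = 0.124.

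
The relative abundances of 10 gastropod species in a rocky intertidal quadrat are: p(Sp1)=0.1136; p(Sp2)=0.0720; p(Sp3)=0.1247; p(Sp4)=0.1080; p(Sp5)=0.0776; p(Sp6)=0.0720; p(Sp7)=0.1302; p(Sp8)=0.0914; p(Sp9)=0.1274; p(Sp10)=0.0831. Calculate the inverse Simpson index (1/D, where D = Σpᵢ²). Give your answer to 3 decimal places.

9.528

D = 0.1136² + 0.072² + 0.1247² + 0.108² + 0.0776² + 0.072² + 0.1302² + 0.0914² + 0.1274² + 0.0831² = 0.0129050 + 0.0051840 + 0.0155501 + 0.0116640 + 0.0060218 + 0.0051840 + 0.0169520 + 0.0083540 + 0.0162308 + 0.0069056 = 0.1049512 (working shown to 7 dp, full precision carried).
So 1/D = 9.52824, i.e. 9.528 to 3 decimal places.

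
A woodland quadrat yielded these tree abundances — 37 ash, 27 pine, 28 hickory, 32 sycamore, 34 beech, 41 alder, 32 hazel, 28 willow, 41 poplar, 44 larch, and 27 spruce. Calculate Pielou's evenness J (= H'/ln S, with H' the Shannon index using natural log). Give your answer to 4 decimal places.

Total N = 37+27+28+32+34+41+32+28+41+44+27 = 371, so the proportions are 0.09973, 0.072776, 0.075472, 0.086253, 0.091644, 0.110512, 0.086253, 0.075472, 0.110512, 0.118598, 0.072776 (working shown to 6 dp, full precision carried).
H' = −Σ pᵢ ln pᵢ = −((-0.229907) + (-0.190700) + (-0.195019) + (-0.211361) + (-0.219015) + (-0.243417) + (-0.211361) + (-0.195019) + (-0.243417) + (-0.252853) + (-0.190700)) = 2.382770.
With S = 11 species, ln S = 2.397895, so J = 2.382770/2.397895 = 0.993692, i.e. 0.9937 to 4 decimal places.

0.9937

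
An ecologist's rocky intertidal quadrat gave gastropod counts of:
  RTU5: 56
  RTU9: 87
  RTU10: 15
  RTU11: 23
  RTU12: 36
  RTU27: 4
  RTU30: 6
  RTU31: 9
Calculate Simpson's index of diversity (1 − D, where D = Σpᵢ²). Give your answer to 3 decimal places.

Total N = 56+87+15+23+36+4+6+9 = 236, so the proportions are 0.23729, 0.36864, 0.06356, 0.09746, 0.15254, 0.01695, 0.02542, 0.03814 (working shown to 5 dp, full precision carried).
D = 0.23729² + 0.36864² + 0.06356² + 0.09746² + 0.15254² + 0.01695² + 0.02542² + 0.03814² = 0.05631 + 0.13590 + 0.00404 + 0.00950 + 0.02327 + 0.00029 + 0.00065 + 0.00145 = 0.23140.
So 1 − D = 0.76860, i.e. 0.769 to 3 decimal places.

0.769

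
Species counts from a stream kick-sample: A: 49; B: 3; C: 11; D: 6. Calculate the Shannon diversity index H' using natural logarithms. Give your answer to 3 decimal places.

0.885

Total N = 49+3+11+6 = 69, so the proportions are 0.71014, 0.04348, 0.15942, 0.08696 (working shown to 5 dp, full precision carried).
Each pᵢ ln pᵢ term: 0.71014×(-0.34229)=-0.24307, 0.04348×(-3.13549)=-0.13633, 0.15942×(-1.83621)=-0.29273, 0.08696×(-2.44235)=-0.21238.
Sum = -0.88451, so H' = 0.885.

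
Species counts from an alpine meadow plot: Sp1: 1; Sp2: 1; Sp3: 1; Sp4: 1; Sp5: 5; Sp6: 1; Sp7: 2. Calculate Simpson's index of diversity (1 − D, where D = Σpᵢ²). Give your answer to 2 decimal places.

0.76

Total N = 1+1+1+1+5+1+2 = 12, so the proportions are 0.0833, 0.0833, 0.0833, 0.0833, 0.4167, 0.0833, 0.1667 (working shown to 4 dp, full precision carried).
D = 0.0833² + 0.0833² + 0.0833² + 0.0833² + 0.4167² + 0.0833² + 0.1667² = 0.0069 + 0.0069 + 0.0069 + 0.0069 + 0.1736 + 0.0069 + 0.0278 = 0.2361.
So 1 − D = 0.7639, i.e. 0.76 to 2 decimal places.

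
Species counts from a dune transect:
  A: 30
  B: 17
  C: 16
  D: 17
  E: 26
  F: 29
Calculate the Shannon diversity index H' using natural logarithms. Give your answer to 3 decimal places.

1.756

Total N = 30+17+16+17+26+29 = 135, so the proportions are 0.22222, 0.12593, 0.11852, 0.12593, 0.19259, 0.21481 (working shown to 5 dp, full precision carried).
Each pᵢ ln pᵢ term: 0.22222×(-1.50408)=-0.33424, 0.12593×(-2.07206)=-0.26093, 0.11852×(-2.13269)=-0.25276, 0.12593×(-2.07206)=-0.26093, 0.19259×(-1.64718)=-0.31723, 0.21481×(-1.53798)=-0.33038.
Sum = -1.75647, so H' = 1.756.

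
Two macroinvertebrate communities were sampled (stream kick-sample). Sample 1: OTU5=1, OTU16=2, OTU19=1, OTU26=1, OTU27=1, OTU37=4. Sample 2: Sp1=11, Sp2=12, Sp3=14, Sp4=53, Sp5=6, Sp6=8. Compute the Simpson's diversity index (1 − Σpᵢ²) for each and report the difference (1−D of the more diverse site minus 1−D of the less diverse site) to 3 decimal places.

0.072

Sample 1: N=10, proportions 0.1, 0.2, 0.1, 0.1, 0.1, 0.4, giving 1−D = 0.76000 (working shown to 5 dp, full precision carried).
Sample 2: N=104, proportions 0.10577, 0.11538, 0.13462, 0.50962, 0.05769, 0.07692, giving 1−D = 0.68842.
Difference = |0.76000 − 0.68842| = 0.07158, i.e. 0.072 to 3 decimal places.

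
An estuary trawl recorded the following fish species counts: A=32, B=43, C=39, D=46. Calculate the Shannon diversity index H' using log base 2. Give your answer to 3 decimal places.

Total N = 32+43+39+46 = 160, so the proportions are 0.2, 0.26875, 0.24375, 0.2875 (working shown to 5 dp, full precision carried).
Each pᵢ log₂ pᵢ term: 0.2×(-2.32193)=-0.46439, 0.26875×(-1.89566)=-0.50946, 0.24375×(-2.03653)=-0.49640, 0.2875×(-1.79837)=-0.51703.
Sum = -1.98728, so H' = 1.987.

1.987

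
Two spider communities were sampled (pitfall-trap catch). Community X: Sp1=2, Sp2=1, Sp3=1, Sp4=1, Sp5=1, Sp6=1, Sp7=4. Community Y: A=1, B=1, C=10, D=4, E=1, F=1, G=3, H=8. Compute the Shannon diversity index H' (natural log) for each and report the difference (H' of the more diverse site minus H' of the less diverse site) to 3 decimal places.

Community X: N=11, proportions 0.18182, 0.09091, 0.09091, 0.09091, 0.09091, 0.09091, 0.36364, giving H' = 1.76776 (working shown to 5 dp, full precision carried).
Community Y: N=29, proportions 0.03448, 0.03448, 0.34483, 0.13793, 0.03448, 0.03448, 0.10345, 0.27586, giving H' = 1.69480.
Difference = |1.76776 − 1.69480| = 0.07296, i.e. 0.073 to 3 decimal places.

0.073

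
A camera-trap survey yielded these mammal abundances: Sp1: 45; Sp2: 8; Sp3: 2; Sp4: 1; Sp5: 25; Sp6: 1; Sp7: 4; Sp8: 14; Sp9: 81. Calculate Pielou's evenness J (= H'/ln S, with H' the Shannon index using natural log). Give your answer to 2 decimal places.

Total N = 45+8+2+1+25+1+4+14+81 = 181, so the proportions are 0.2486, 0.0442, 0.011, 0.0055, 0.1381, 0.0055, 0.0221, 0.0773, 0.4475 (working shown to 4 dp, full precision carried).
H' = −Σ pᵢ ln pᵢ = −((-0.3460) + (-0.1379) + (-0.0498) + (-0.0287) + (-0.2734) + (-0.0287) + (-0.0842) + (-0.1980) + (-0.3598)) = 1.5066.
With S = 9 species, ln S = 2.1972, so J = 1.5066/2.1972 = 0.6857, i.e. 0.69 to 2 decimal places.

0.69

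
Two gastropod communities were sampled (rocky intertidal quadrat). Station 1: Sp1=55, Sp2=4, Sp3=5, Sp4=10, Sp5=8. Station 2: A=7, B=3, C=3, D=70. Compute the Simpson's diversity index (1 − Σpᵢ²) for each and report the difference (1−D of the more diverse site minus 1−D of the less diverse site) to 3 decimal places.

0.241

Station 1: N=82, proportions 0.6707317, 0.0487805, 0.0609756, 0.1219512, 0.097561, giving 1−D = 0.5196312 (working shown to 7 dp, full precision carried).
Station 2: N=83, proportions 0.0843373, 0.0361446, 0.0361446, 0.8433735, giving 1−D = 0.2789955.
Difference = |0.5196312 − 0.2789955| = 0.2406357, i.e. 0.241 to 3 decimal places.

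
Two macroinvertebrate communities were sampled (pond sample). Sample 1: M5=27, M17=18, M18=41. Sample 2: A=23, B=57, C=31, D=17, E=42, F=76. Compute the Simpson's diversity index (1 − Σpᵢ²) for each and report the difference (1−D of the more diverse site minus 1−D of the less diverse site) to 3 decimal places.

Sample 1: N=86, proportions 0.31395, 0.2093, 0.47674, giving 1−D = 0.63034 (working shown to 5 dp, full precision carried).
Sample 2: N=246, proportions 0.0935, 0.23171, 0.12602, 0.06911, 0.17073, 0.30894, giving 1−D = 0.79232.
Difference = |0.63034 − 0.79232| = 0.16198, i.e. 0.162 to 3 decimal places.

0.162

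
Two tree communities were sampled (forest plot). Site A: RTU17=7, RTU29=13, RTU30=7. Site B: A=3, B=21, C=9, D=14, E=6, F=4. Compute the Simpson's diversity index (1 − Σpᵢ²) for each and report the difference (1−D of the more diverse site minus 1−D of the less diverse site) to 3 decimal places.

Site A: N=27, proportions 0.25926, 0.48148, 0.25926, giving 1−D = 0.63374 (working shown to 5 dp, full precision carried).
Site B: N=57, proportions 0.05263, 0.36842, 0.15789, 0.24561, 0.10526, 0.07018, giving 1−D = 0.76023.
Difference = |0.63374 − 0.76023| = 0.12649, i.e. 0.126 to 3 decimal places.

0.126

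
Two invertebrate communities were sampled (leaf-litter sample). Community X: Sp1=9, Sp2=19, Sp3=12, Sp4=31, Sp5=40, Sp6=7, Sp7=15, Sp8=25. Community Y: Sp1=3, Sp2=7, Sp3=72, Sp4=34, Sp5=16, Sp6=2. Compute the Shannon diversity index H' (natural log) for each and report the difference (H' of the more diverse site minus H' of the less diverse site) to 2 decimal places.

Community X: N=158, proportions 0.05696, 0.12025, 0.07595, 0.1962, 0.25316, 0.0443, 0.09494, 0.15823, giving H' = 1.93436 (working shown to 5 dp, full precision carried).
Community Y: N=134, proportions 0.02239, 0.05224, 0.53731, 0.25373, 0.1194, 0.01493, giving H' = 1.23753.
Difference = |1.93436 − 1.23753| = 0.69683, i.e. 0.70 to 2 decimal places.

0.70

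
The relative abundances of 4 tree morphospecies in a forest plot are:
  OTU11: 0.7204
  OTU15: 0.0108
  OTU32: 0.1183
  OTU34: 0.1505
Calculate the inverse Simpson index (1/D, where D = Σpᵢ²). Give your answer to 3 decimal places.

D = 0.7204² + 0.0108² + 0.1183² + 0.1505² = 0.518976 + 0.000117 + 0.013995 + 0.022650 = 0.555738 (working shown to 6 dp, full precision carried).
So 1/D = 1.79941, i.e. 1.799 to 3 decimal places.

1.799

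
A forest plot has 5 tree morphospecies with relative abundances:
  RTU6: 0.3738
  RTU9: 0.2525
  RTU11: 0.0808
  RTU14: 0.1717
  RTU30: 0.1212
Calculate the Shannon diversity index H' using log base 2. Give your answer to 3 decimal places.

2.131

Each pᵢ log₂ pᵢ term (working shown to 5 dp, full precision carried): 0.3738×(-1.41966)=-0.53067, 0.2525×(-1.98564)=-0.50138, 0.0808×(-3.62950)=-0.29326, 0.1717×(-2.54204)=-0.43647, 0.1212×(-3.04454)=-0.36900.
Sum = -2.13077, so H' = 2.131.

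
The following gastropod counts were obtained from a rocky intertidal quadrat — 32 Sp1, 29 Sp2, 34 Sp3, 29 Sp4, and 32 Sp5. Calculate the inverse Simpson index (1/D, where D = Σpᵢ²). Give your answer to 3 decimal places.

Total N = 32+29+34+29+32 = 156, so the proportions are 0.2051282, 0.1858974, 0.2179487, 0.1858974, 0.2051282 (working shown to 7 dp, full precision carried).
D = 0.2051282² + 0.1858974² + 0.2179487² + 0.1858974² + 0.2051282² = 0.0420776 + 0.0345579 + 0.0475016 + 0.0345579 + 0.0420776 = 0.2007725.
So 1/D = 4.98076, i.e. 4.981 to 3 decimal places.

4.981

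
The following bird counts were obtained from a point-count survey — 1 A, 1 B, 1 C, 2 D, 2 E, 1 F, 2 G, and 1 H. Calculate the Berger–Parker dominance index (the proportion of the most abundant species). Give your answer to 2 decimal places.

0.18

Total N = 1+1+1+2+2+1+2+1 = 11, so the proportions are 0.0909, 0.0909, 0.0909, 0.1818, 0.1818, 0.0909, 0.1818, 0.0909 (working shown to 4 dp, full precision carried).
The largest proportion is 0.1818, i.e. d = 0.18 to 2 decimal places.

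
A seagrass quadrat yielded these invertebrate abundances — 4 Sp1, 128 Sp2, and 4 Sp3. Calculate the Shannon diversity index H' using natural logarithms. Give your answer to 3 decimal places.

0.264

Total N = 4+128+4 = 136, so the proportions are 0.029412, 0.941176, 0.029412 (working shown to 6 dp, full precision carried).
Each pᵢ ln pᵢ term: 0.029412×(-3.526361)=-0.103716, 0.941176×(-0.060625)=-0.057058, 0.029412×(-3.526361)=-0.103716.
Sum = -0.264491, so H' = 0.264.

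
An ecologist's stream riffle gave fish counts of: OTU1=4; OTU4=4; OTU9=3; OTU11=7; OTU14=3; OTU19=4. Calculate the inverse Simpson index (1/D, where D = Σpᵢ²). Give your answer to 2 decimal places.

5.43

Total N = 4+4+3+7+3+4 = 25, so the proportions are 0.16, 0.16, 0.12, 0.28, 0.12, 0.16 (working shown to 6 dp, full precision carried).
D = 0.16² + 0.16² + 0.12² + 0.28² + 0.12² + 0.16² = 0.025600 + 0.025600 + 0.014400 + 0.078400 + 0.014400 + 0.025600 = 0.184000.
So 1/D = 5.4348, i.e. 5.43 to 2 decimal places.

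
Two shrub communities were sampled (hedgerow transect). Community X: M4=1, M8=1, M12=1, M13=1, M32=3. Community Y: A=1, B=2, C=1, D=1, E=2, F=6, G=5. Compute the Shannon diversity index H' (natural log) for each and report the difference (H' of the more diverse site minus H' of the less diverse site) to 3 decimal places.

0.217

Community X: N=7, proportions 0.14286, 0.14286, 0.14286, 0.14286, 0.42857, giving H' = 1.47508 (working shown to 5 dp, full precision carried).
Community Y: N=18, proportions 0.05556, 0.11111, 0.05556, 0.05556, 0.11111, 0.33333, 0.27778, giving H' = 1.69202.
Difference = |1.47508 − 1.69202| = 0.21694, i.e. 0.217 to 3 decimal places.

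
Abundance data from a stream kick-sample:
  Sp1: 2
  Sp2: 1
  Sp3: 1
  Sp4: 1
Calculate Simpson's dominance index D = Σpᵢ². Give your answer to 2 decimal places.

Total N = 2+1+1+1 = 5, so the proportions are 0.4, 0.2, 0.2, 0.2 (working shown to 4 dp, full precision carried).
D = 0.4² + 0.2² + 0.2² + 0.2² = 0.1600 + 0.0400 + 0.0400 + 0.0400 = 0.2800.
To 2 decimal places, D = 0.28.

0.28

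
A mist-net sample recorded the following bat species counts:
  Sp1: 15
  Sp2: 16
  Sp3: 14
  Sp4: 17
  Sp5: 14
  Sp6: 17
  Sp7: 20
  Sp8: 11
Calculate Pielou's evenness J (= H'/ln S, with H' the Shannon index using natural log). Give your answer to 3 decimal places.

0.994

Total N = 15+16+14+17+14+17+20+11 = 124, so the proportions are 0.12097, 0.12903, 0.1129, 0.1371, 0.1129, 0.1371, 0.16129, 0.08871 (working shown to 5 dp, full precision carried).
H' = −Σ pᵢ ln pᵢ = −((-0.25551) + (-0.26422) + (-0.24627) + (-0.27242) + (-0.24627) + (-0.27242) + (-0.29428) + (-0.21489)) = 2.06628.
With S = 8 species, ln S = 2.07944, so J = 2.06628/2.07944 = 0.99367, i.e. 0.994 to 3 decimal places.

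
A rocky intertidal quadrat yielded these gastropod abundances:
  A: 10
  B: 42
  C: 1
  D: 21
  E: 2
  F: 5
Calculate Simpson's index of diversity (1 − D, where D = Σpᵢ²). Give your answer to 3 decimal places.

Total N = 10+42+1+21+2+5 = 81, so the proportions are 0.12346, 0.51852, 0.01235, 0.25926, 0.02469, 0.06173 (working shown to 5 dp, full precision carried).
D = 0.12346² + 0.51852² + 0.01235² + 0.25926² + 0.02469² + 0.06173² = 0.01524 + 0.26886 + 0.00015 + 0.06722 + 0.00061 + 0.00381 = 0.35589.
So 1 − D = 0.64411, i.e. 0.644 to 3 decimal places.

0.644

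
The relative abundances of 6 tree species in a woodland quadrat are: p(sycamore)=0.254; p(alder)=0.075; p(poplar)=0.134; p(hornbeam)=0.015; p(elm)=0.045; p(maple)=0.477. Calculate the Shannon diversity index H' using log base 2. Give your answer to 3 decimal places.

1.973

Each pᵢ log₂ pᵢ term (working shown to 5 dp, full precision carried): 0.254×(-1.97710)=-0.50218, 0.075×(-3.73697)=-0.28027, 0.134×(-2.89970)=-0.38856, 0.015×(-6.05889)=-0.09088, 0.045×(-4.47393)=-0.20133, 0.477×(-1.06794)=-0.50941.
Sum = -1.97263, so H' = 1.973.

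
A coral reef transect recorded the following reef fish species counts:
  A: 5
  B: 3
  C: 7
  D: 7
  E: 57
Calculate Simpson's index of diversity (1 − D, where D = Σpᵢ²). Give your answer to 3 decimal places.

0.458

Total N = 5+3+7+7+57 = 79, so the proportions are 0.06329, 0.03797, 0.08861, 0.08861, 0.72152 (working shown to 5 dp, full precision carried).
D = 0.06329² + 0.03797² + 0.08861² + 0.08861² + 0.72152² = 0.00401 + 0.00144 + 0.00785 + 0.00785 + 0.52059 = 0.54174.
So 1 − D = 0.45826, i.e. 0.458 to 3 decimal places.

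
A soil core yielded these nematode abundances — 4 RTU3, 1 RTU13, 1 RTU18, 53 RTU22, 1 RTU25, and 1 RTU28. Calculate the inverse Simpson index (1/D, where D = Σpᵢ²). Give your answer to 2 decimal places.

Total N = 4+1+1+53+1+1 = 61, so the proportions are 0.06557, 0.01639, 0.01639, 0.86885, 0.01639, 0.01639 (working shown to 5 dp, full precision carried).
D = 0.06557² + 0.01639² + 0.01639² + 0.86885² + 0.01639² + 0.01639² = 0.00430 + 0.00027 + 0.00027 + 0.75490 + 0.00027 + 0.00027 = 0.76028.
So 1/D = 1.3153, i.e. 1.32 to 2 decimal places.

1.32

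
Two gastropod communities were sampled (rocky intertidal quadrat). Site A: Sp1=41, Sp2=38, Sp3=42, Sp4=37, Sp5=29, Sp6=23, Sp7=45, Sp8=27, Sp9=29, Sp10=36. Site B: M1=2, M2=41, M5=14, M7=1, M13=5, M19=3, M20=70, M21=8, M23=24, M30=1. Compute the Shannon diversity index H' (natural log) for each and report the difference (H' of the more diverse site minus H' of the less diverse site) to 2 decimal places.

Site A: N=347, proportions 0.1182, 0.1095, 0.121, 0.1066, 0.0836, 0.0663, 0.1297, 0.0778, 0.0836, 0.1037, giving H' = 2.2822 (working shown to 4 dp, full precision carried).
Site B: N=169, proportions 0.0118, 0.2426, 0.0828, 0.0059, 0.0296, 0.0178, 0.4142, 0.0473, 0.142, 0.0059, giving H' = 1.6255.
Difference = |2.2822 − 1.6255| = 0.6567, i.e. 0.66 to 2 decimal places.

0.66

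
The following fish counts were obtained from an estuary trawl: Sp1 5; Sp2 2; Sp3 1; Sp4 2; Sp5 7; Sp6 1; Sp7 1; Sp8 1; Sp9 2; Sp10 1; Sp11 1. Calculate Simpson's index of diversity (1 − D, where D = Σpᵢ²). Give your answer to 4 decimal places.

0.8403

Total N = 5+2+1+2+7+1+1+1+2+1+1 = 24, so the proportions are 0.208333, 0.083333, 0.041667, 0.083333, 0.291667, 0.041667, 0.041667, 0.041667, 0.083333, 0.041667, 0.041667 (working shown to 6 dp, full precision carried).
D = 0.208333² + 0.083333² + 0.041667² + 0.083333² + 0.291667² + 0.041667² + 0.041667² + 0.041667² + 0.083333² + 0.041667² + 0.041667² = 0.043403 + 0.006944 + 0.001736 + 0.006944 + 0.085069 + 0.001736 + 0.001736 + 0.001736 + 0.006944 + 0.001736 + 0.001736 = 0.159722.
So 1 − D = 0.840278, i.e. 0.8403 to 4 decimal places.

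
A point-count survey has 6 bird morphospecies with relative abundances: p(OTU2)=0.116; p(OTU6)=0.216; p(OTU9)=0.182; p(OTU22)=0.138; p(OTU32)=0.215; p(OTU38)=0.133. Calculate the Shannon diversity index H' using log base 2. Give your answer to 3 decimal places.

Each pᵢ log₂ pᵢ term (working shown to 5 dp, full precision carried): 0.116×(-3.10780)=-0.36051, 0.216×(-2.21090)=-0.47755, 0.182×(-2.45799)=-0.44735, 0.138×(-2.85726)=-0.39430, 0.215×(-2.21759)=-0.47678, 0.133×(-2.91050)=-0.38710.
Sum = -2.54359, so H' = 2.544.

2.544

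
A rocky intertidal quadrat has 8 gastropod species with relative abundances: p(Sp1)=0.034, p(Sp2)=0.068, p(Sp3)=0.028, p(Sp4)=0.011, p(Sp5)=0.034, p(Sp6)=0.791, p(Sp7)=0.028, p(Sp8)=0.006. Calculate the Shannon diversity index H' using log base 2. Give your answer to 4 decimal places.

Each pᵢ log₂ pᵢ term (working shown to 6 dp, full precision carried): 0.034×(-4.878321)=-0.165863, 0.068×(-3.878321)=-0.263726, 0.028×(-5.158429)=-0.144436, 0.011×(-6.506353)=-0.071570, 0.034×(-4.878321)=-0.165863, 0.791×(-0.338250)=-0.267556, 0.028×(-5.158429)=-0.144436, 0.006×(-7.380822)=-0.044285.
Sum = -1.267735, so H' = 1.2677.

1.2677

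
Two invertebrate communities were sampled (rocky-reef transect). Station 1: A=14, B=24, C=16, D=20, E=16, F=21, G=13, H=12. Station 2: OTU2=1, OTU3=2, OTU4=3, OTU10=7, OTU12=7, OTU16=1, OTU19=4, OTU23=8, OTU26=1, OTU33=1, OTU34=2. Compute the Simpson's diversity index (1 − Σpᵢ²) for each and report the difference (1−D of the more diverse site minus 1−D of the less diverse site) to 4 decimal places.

0.0135

Station 1: N=136, proportions 0.1029412, 0.1764706, 0.1176471, 0.1470588, 0.1176471, 0.1544118, 0.0955882, 0.0882353, giving 1−D = 0.8681877 (working shown to 7 dp, full precision carried).
Station 2: N=37, proportions 0.027027, 0.0540541, 0.0810811, 0.1891892, 0.1891892, 0.027027, 0.1081081, 0.2162162, 0.027027, 0.027027, 0.0540541, giving 1−D = 0.8546384.
Difference = |0.8681877 − 0.8546384| = 0.0135493, i.e. 0.0135 to 4 decimal places.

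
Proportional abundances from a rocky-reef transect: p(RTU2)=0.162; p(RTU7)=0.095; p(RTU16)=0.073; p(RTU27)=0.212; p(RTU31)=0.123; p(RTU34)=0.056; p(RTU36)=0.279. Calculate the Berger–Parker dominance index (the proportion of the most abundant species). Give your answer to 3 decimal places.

0.279

The largest proportion is 0.279, i.e. d = 0.279 to 3 decimal places.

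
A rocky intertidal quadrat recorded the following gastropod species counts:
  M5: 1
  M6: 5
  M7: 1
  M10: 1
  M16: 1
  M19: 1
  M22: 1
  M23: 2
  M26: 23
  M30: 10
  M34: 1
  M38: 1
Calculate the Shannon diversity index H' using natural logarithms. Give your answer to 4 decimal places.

1.6925

Total N = 1+5+1+1+1+1+1+2+23+10+1+1 = 48, so the proportions are 0.020833, 0.104167, 0.020833, 0.020833, 0.020833, 0.020833, 0.020833, 0.041667, 0.479167, 0.208333, 0.020833, 0.020833 (working shown to 6 dp, full precision carried).
Each pᵢ ln pᵢ term: 0.020833×(-3.871201)=-0.080650, 0.104167×(-2.261763)=-0.235600, 0.020833×(-3.871201)=-0.080650, 0.020833×(-3.871201)=-0.080650, 0.020833×(-3.871201)=-0.080650, 0.020833×(-3.871201)=-0.080650, 0.020833×(-3.871201)=-0.080650, 0.041667×(-3.178054)=-0.132419, 0.479167×(-0.735707)=-0.352526, 0.208333×(-1.568616)=-0.326795, 0.020833×(-3.871201)=-0.080650, 0.020833×(-3.871201)=-0.080650.
Sum = -1.692541, so H' = 1.6925.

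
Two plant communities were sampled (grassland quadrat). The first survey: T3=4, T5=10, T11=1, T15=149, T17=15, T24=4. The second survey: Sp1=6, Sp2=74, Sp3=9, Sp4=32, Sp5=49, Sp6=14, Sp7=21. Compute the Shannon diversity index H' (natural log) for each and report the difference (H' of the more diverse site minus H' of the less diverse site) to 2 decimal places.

The first survey: N=183, proportions 0.0219, 0.0546, 0.0055, 0.8142, 0.082, 0.0219, giving H' = 0.7268 (working shown to 4 dp, full precision carried).
The second survey: N=205, proportions 0.0293, 0.361, 0.0439, 0.1561, 0.239, 0.0683, 0.1024, giving H' = 1.6571.
Difference = |0.7268 − 1.6571| = 0.9303, i.e. 0.93 to 2 decimal places.

0.93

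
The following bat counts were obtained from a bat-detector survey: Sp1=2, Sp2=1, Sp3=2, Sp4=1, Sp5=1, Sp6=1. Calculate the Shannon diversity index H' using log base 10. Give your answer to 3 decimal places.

Total N = 2+1+2+1+1+1 = 8, so the proportions are 0.25, 0.125, 0.25, 0.125, 0.125, 0.125 (working shown to 5 dp, full precision carried).
Each pᵢ log₁₀ pᵢ term: 0.25×(-0.60206)=-0.15051, 0.125×(-0.90309)=-0.11289, 0.25×(-0.60206)=-0.15051, 0.125×(-0.90309)=-0.11289, 0.125×(-0.90309)=-0.11289, 0.125×(-0.90309)=-0.11289.
Sum = -0.75257, so H' = 0.753.

0.753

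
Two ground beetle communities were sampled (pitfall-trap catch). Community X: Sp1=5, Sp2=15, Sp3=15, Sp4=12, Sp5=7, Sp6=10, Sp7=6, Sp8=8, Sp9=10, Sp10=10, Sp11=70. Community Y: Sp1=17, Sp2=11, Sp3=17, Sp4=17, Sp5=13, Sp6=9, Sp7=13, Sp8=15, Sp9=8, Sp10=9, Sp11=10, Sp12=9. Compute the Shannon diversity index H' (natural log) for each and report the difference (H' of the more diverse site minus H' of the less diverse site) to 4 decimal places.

0.4593

Community X: N=168, proportions 0.029762, 0.089286, 0.089286, 0.071429, 0.041667, 0.059524, 0.035714, 0.047619, 0.059524, 0.059524, 0.416667, giving H' = 1.989516 (working shown to 6 dp, full precision carried).
Community Y: N=148, proportions 0.114865, 0.074324, 0.114865, 0.114865, 0.087838, 0.060811, 0.087838, 0.101351, 0.054054, 0.060811, 0.067568, 0.060811, giving H' = 2.448789.
Difference = |1.989516 − 2.448789| = 0.459273, i.e. 0.4593 to 4 decimal places.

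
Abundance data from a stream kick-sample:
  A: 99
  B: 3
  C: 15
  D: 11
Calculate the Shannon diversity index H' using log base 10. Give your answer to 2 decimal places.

Total N = 99+3+15+11 = 128, so the proportions are 0.7734, 0.0234, 0.1172, 0.0859 (working shown to 4 dp, full precision carried).
Each pᵢ log₁₀ pᵢ term: 0.7734×(-0.1116)=-0.0863, 0.0234×(-1.6301)=-0.0382, 0.1172×(-0.9311)=-0.1091, 0.0859×(-1.0658)=-0.0916.
Sum = -0.3252, so H' = 0.33.

0.33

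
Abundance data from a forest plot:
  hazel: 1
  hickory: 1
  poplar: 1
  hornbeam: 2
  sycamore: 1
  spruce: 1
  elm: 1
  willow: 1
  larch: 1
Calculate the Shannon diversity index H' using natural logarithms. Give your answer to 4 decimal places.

2.1640

Total N = 1+1+1+2+1+1+1+1+1 = 10, so the proportions are 0.1, 0.1, 0.1, 0.2, 0.1, 0.1, 0.1, 0.1, 0.1 (working shown to 6 dp, full precision carried).
Each pᵢ ln pᵢ term: 0.1×(-2.302585)=-0.230259, 0.1×(-2.302585)=-0.230259, 0.1×(-2.302585)=-0.230259, 0.2×(-1.609438)=-0.321888, 0.1×(-2.302585)=-0.230259, 0.1×(-2.302585)=-0.230259, 0.1×(-2.302585)=-0.230259, 0.1×(-2.302585)=-0.230259, 0.1×(-2.302585)=-0.230259.
Sum = -2.163956, so H' = 2.1640.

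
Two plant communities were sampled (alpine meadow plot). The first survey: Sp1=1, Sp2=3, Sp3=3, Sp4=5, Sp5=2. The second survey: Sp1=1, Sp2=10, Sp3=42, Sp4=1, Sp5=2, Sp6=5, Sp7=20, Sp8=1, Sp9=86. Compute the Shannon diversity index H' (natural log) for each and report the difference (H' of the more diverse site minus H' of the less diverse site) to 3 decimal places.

The first survey: N=14, proportions 0.07143, 0.21429, 0.21429, 0.35714, 0.14286, giving H' = 1.49440 (working shown to 5 dp, full precision carried).
The second survey: N=168, proportions 0.00595, 0.05952, 0.25, 0.00595, 0.0119, 0.02976, 0.11905, 0.00595, 0.5119, giving H' = 1.35950.
Difference = |1.49440 − 1.35950| = 0.13490, i.e. 0.135 to 3 decimal places.

0.135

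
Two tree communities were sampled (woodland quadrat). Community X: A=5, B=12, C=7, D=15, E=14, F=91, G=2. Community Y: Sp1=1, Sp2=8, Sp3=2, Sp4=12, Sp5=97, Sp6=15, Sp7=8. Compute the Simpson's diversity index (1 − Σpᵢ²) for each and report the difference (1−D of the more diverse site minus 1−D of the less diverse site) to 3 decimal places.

0.066

Community X: N=146, proportions 0.03425, 0.08219, 0.04795, 0.10274, 0.09589, 0.62329, 0.0137, giving 1−D = 0.58135 (working shown to 5 dp, full precision carried).
Community Y: N=143, proportions 0.00699, 0.05594, 0.01399, 0.08392, 0.67832, 0.1049, 0.05594, giving 1−D = 0.51533.
Difference = |0.58135 − 0.51533| = 0.06602, i.e. 0.066 to 3 decimal places.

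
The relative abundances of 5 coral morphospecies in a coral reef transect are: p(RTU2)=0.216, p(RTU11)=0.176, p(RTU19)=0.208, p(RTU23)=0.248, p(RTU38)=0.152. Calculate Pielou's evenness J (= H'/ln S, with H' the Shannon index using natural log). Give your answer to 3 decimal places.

H' = −Σ pᵢ ln pᵢ = −((-0.33102) + (-0.30576) + (-0.32661) + (-0.34579) + (-0.28635)) = 1.59552 (working shown to 5 dp, full precision carried).
With S = 5 species, ln S = 1.60944, so J = 1.59552/1.60944 = 0.99135, i.e. 0.991 to 3 decimal places.

0.991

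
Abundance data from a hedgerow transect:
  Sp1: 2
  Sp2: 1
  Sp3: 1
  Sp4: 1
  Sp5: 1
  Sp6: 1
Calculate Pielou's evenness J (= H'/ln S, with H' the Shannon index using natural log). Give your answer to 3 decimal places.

Total N = 2+1+1+1+1+1 = 7, so the proportions are 0.28571, 0.14286, 0.14286, 0.14286, 0.14286, 0.14286 (working shown to 5 dp, full precision carried).
H' = −Σ pᵢ ln pᵢ = −((-0.35793) + (-0.27799) + (-0.27799) + (-0.27799) + (-0.27799) + (-0.27799)) = 1.74787.
With S = 6 species, ln S = 1.79176, so J = 1.74787/1.79176 = 0.97550, i.e. 0.976 to 3 decimal places.

0.976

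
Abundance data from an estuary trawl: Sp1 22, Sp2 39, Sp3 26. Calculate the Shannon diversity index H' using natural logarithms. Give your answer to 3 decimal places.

1.068

Total N = 22+39+26 = 87, so the proportions are 0.25287, 0.44828, 0.29885 (working shown to 5 dp, full precision carried).
Each pᵢ ln pᵢ term: 0.25287×(-1.37487)=-0.34767, 0.44828×(-0.80235)=-0.35967, 0.29885×(-1.20781)=-0.36096.
Sum = -1.06829, so H' = 1.068.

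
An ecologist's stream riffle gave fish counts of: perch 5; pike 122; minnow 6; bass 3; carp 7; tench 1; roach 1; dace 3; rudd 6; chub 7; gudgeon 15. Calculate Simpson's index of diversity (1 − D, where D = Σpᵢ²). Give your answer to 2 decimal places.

Total N = 5+122+6+3+7+1+1+3+6+7+15 = 176, so the proportions are 0.0284, 0.6932, 0.0341, 0.017, 0.0398, 0.0057, 0.0057, 0.017, 0.0341, 0.0398, 0.0852 (working shown to 4 dp, full precision carried).
D = 0.0284² + 0.6932² + 0.0341² + 0.017² + 0.0398² + 0.0057² + 0.0057² + 0.017² + 0.0341² + 0.0398² + 0.0852² = 0.0008 + 0.4805 + 0.0012 + 0.0003 + 0.0016 + 0.0000 + 0.0000 + 0.0003 + 0.0012 + 0.0016 + 0.0073 = 0.4947.
So 1 − D = 0.5053, i.e. 0.51 to 2 decimal places.

0.51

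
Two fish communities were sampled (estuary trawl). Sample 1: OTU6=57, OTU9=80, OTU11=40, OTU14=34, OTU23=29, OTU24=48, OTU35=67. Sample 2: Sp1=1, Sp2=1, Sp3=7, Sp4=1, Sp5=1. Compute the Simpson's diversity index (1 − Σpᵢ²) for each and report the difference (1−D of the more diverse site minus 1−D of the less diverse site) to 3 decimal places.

0.279

Sample 1: N=355, proportions 0.16056, 0.22535, 0.11268, 0.09577, 0.08169, 0.13521, 0.18873, giving 1−D = 0.84099 (working shown to 5 dp, full precision carried).
Sample 2: N=11, proportions 0.09091, 0.09091, 0.63636, 0.09091, 0.09091, giving 1−D = 0.56198.
Difference = |0.84099 − 0.56198| = 0.27901, i.e. 0.279 to 3 decimal places.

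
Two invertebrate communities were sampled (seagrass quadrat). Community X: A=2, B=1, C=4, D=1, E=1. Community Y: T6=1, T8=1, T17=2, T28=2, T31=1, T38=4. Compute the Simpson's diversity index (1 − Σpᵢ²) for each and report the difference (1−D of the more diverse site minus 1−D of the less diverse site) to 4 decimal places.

Community X: N=9, proportions 0.2222222, 0.1111111, 0.4444444, 0.1111111, 0.1111111, giving 1−D = 0.7160494 (working shown to 7 dp, full precision carried).
Community Y: N=11, proportions 0.0909091, 0.0909091, 0.1818182, 0.1818182, 0.0909091, 0.3636364, giving 1−D = 0.7768595.
Difference = |0.7160494 − 0.7768595| = 0.0608101, i.e. 0.0608 to 4 decimal places.

0.0608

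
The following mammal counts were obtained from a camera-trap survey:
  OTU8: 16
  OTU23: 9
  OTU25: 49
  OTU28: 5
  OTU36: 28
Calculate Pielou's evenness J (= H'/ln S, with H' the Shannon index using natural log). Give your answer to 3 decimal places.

Total N = 16+9+49+5+28 = 107, so the proportions are 0.14953, 0.08411, 0.45794, 0.04673, 0.26168 (working shown to 5 dp, full precision carried).
H' = −Σ pᵢ ln pᵢ = −((-0.28415) + (-0.20823) + (-0.35766) + (-0.14315) + (-0.35082)) = 1.34400.
With S = 5 species, ln S = 1.60944, so J = 1.34400/1.60944 = 0.83507, i.e. 0.835 to 3 decimal places.

0.835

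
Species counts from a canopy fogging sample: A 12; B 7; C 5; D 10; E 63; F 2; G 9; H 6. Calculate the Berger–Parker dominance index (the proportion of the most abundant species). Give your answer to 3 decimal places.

0.553

Total N = 12+7+5+10+63+2+9+6 = 114, so the proportions are 0.10526, 0.0614, 0.04386, 0.08772, 0.55263, 0.01754, 0.07895, 0.05263 (working shown to 5 dp, full precision carried).
The largest proportion is 0.55263, i.e. d = 0.553 to 3 decimal places.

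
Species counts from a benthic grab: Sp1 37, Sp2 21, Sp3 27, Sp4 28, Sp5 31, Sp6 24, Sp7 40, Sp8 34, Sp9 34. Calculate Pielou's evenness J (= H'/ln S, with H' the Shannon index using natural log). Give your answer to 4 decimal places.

Total N = 37+21+27+28+31+24+40+34+34 = 276, so the proportions are 0.134058, 0.076087, 0.097826, 0.101449, 0.112319, 0.086957, 0.144928, 0.123188, 0.123188 (working shown to 6 dp, full precision carried).
H' = −Σ pᵢ ln pᵢ = −((-0.269387) + (-0.195991) + (-0.227403) + (-0.232136) + (-0.245575) + (-0.212378) + (-0.279931) + (-0.257961) + (-0.257961)) = 2.178724.
With S = 9 species, ln S = 2.197225, so J = 2.178724/2.197225 = 0.991580, i.e. 0.9916 to 4 decimal places.

0.9916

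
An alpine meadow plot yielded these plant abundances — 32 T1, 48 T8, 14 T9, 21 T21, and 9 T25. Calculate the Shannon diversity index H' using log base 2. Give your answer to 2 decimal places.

Total N = 32+48+14+21+9 = 124, so the proportions are 0.2581, 0.3871, 0.1129, 0.1694, 0.0726 (working shown to 4 dp, full precision carried).
Each pᵢ log₂ pᵢ term: 0.2581×(-1.9542)=-0.5043, 0.3871×(-1.3692)=-0.5300, 0.1129×(-3.1468)=-0.3553, 0.1694×(-2.5619)=-0.4339, 0.0726×(-3.7843)=-0.2747.
Sum = -2.0982, so H' = 2.10.

2.10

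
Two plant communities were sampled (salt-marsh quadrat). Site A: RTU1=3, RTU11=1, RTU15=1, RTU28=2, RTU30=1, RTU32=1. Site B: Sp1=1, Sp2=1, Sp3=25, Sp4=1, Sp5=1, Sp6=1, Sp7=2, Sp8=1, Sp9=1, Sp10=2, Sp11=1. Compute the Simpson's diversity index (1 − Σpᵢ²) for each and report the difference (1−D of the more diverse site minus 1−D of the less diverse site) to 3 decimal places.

Site A: N=9, proportions 0.333333, 0.111111, 0.111111, 0.222222, 0.111111, 0.111111, giving 1−D = 0.790123 (working shown to 6 dp, full precision carried).
Site B: N=37, proportions 0.027027, 0.027027, 0.675676, 0.027027, 0.027027, 0.027027, 0.054054, 0.027027, 0.027027, 0.054054, 0.027027, giving 1−D = 0.531775.
Difference = |0.790123 − 0.531775| = 0.258348, i.e. 0.258 to 3 decimal places.

0.258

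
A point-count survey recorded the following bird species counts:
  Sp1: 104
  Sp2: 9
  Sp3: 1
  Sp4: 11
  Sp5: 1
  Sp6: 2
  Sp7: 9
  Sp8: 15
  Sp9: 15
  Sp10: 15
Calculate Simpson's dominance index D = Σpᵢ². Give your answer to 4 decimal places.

0.3556

Total N = 104+9+1+11+1+2+9+15+15+15 = 182, so the proportions are 0.571429, 0.049451, 0.005495, 0.06044, 0.005495, 0.010989, 0.049451, 0.082418, 0.082418, 0.082418 (working shown to 6 dp, full precision carried).
D = 0.571429² + 0.049451² + 0.005495² + 0.06044² + 0.005495² + 0.010989² + 0.049451² + 0.082418² + 0.082418² + 0.082418² = 0.326531 + 0.002445 + 0.000030 + 0.003653 + 0.000030 + 0.000121 + 0.002445 + 0.006793 + 0.006793 + 0.006793 = 0.355633.
To 4 decimal places, D = 0.3556.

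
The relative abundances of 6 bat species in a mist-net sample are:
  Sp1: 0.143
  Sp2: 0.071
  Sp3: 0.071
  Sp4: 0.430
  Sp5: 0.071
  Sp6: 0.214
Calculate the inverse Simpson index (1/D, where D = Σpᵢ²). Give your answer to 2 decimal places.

D = 0.143² + 0.071² + 0.071² + 0.43² + 0.071² + 0.214² = 0.020449 + 0.005041 + 0.005041 + 0.184900 + 0.005041 + 0.045796 = 0.266268 (working shown to 6 dp, full precision carried).
So 1/D = 3.7556, i.e. 3.76 to 2 decimal places.

3.76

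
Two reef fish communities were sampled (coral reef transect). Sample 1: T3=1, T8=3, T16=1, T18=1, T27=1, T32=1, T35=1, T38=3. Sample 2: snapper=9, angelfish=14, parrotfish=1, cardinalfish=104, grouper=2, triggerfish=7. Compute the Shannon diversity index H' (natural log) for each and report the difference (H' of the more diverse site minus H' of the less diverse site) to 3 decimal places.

Sample 1: N=12, proportions 0.08333, 0.25, 0.08333, 0.08333, 0.08333, 0.08333, 0.08333, 0.25, giving H' = 1.93560 (working shown to 5 dp, full precision carried).
Sample 2: N=137, proportions 0.06569, 0.10219, 0.0073, 0.75912, 0.0146, 0.05109, giving H' = 0.87074.
Difference = |1.93560 − 0.87074| = 1.06486, i.e. 1.065 to 3 decimal places.

1.065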